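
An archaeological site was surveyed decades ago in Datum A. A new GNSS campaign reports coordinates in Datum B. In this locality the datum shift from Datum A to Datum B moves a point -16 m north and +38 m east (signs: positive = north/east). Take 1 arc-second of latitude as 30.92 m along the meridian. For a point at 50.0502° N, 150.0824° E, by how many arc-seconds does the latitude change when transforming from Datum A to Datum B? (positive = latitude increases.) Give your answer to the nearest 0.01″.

1″ of latitude = 30.92 m, so Δφ = -16.0 / 30.92 = -0.517″.

Δφ = -0.52″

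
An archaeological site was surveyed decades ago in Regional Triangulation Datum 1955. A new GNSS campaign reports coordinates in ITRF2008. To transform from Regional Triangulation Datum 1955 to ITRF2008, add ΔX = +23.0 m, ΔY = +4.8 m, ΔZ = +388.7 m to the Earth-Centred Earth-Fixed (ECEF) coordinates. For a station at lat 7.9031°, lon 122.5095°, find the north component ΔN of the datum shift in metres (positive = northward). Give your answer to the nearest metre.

ΔN = 386 m

At φ = 7.9031°, λ = 122.5095°: sin φ = 0.137498, cos φ = 0.990502, sin λ = 0.843302, cos λ = -0.537439.
ΔN = −sin φ cos λ·ΔX − sin φ sin λ·ΔY + cos φ·ΔZ = −(0.137498)(-0.537439)(23.0) − (0.137498)(0.843302)(4.8) + (0.990502)(388.7) = 386.15 m.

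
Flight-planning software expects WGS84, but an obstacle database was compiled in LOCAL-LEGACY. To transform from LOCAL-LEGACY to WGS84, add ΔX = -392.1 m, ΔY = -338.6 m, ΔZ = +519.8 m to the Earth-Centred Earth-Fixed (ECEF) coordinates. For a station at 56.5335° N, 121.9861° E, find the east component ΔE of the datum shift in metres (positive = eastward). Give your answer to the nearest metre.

At φ = 56.5335°, λ = 121.9861°: sin φ = 0.834208, cos φ = 0.551449, sin λ = 0.848177, cos λ = -0.529714.
ΔE = −sin λ·ΔX + cos λ·ΔY = −(0.848177)·(-392.1) + (-0.529714)·(-338.6) = 511.93 m.

ΔE = 512 m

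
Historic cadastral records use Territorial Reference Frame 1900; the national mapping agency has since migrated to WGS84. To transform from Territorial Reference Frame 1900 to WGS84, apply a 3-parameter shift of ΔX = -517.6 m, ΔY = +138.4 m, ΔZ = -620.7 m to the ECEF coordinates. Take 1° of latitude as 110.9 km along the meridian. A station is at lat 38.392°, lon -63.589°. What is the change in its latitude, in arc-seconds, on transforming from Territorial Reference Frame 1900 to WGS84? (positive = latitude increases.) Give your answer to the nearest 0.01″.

Δφ = -8.65″

sin φ = 0.621038, cos φ = 0.783780, sin λ = -0.895626, cos λ = 0.444807.
North component: ΔN = −sin φ cos λ·ΔX − sin φ sin λ·ΔY + cos φ·ΔZ = −(0.621038)(0.444807)(-517.6) − (0.621038)(-0.895626)(138.4) + (0.783780)(-620.7) = -266.53 m.
1° of latitude spans 110900 m, so Δφ = -266.53 / 110900 × 3600 = -8.652″.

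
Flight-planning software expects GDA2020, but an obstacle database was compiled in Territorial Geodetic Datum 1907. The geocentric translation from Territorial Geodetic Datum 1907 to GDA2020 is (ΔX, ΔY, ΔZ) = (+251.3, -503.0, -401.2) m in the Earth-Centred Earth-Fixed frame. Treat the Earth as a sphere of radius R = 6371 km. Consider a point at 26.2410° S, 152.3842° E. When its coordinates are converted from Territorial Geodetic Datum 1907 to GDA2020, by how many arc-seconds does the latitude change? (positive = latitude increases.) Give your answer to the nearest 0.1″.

sin φ = -0.442148, cos φ = 0.896942, sin λ = 0.463540, cos λ = -0.886076.
North component: ΔN = −sin φ cos λ·ΔX − sin φ sin λ·ΔY + cos φ·ΔZ = −(-0.442148)(-0.886076)(251.3) − (-0.442148)(0.463540)(-503.0) + (0.896942)(-401.2) = -561.40 m.
1° of latitude spans πR/180 = 111195 m, so Δφ = -561.40 / 111195 × 3600 = -18.176″.

Δφ = -18.2″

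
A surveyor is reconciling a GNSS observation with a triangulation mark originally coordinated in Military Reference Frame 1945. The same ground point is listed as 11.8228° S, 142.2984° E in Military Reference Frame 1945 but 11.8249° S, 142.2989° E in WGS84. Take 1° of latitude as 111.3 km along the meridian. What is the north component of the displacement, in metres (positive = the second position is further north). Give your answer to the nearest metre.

ΔN = -234 m

Δφ = -11.8249° − -11.8228° = -0.0021°; Δλ = 142.2989° − 142.2984° = +0.0005°.
ΔN = Δφ × 111300 = -233.7 m; ΔE = Δλ × 111300 × cos(-11.8228°) = +0.0005 × 111300 × 0.978786 = 54.5 m.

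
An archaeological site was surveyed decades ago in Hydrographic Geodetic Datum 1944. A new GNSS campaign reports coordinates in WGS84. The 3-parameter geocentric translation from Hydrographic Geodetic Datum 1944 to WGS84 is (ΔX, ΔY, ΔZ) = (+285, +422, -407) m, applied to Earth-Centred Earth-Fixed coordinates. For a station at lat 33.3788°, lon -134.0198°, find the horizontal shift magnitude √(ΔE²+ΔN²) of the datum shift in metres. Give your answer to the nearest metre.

The local east axis at (φ, λ) is (−sin λ, cos λ, 0), so ΔE = −sin(-134.0198°)·285 + cos(-134.0198°)·422 = -88.31 m.
The local north axis is (−sin φ cos λ, −sin φ sin λ, cos φ), giving ΔN = 108.961 + 166.955 − 339.866 = -63.95 m.
Horizontal magnitude = √(ΔE² + ΔN²) = √((-88.31)² + (-63.95)²) = 109.03 m.

109 m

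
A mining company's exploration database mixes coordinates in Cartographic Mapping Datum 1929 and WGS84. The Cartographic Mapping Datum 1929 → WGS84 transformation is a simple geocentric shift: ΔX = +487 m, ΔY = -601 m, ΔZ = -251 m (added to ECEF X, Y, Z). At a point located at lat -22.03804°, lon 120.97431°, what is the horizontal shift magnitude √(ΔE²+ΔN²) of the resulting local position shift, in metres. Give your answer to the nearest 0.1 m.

531.2 m

The local east axis at (φ, λ) is (−sin λ, cos λ, 0), so ΔE = −sin(120.97431°)·487 + cos(120.97431°)·(-601) = -108.25 m.
The local north axis is (−sin φ cos λ, −sin φ sin λ, cos φ), giving ΔN = -94.044 − 193.351 − 232.661 = -520.06 m.
Horizontal magnitude = √(ΔE² + ΔN²) = √((-108.25)² + (-520.06)²) = 531.20 m.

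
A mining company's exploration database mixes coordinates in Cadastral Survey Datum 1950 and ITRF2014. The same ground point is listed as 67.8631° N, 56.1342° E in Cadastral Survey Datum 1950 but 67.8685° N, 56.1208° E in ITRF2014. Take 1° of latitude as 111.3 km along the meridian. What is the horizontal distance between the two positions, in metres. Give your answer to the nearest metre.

Δφ = 67.8685° − 67.8631° = +0.0054°; Δλ = 56.1208° − 56.1342° = -0.0134°.
ΔN = Δφ × 111300 = 601.0 m; ΔE = Δλ × 111300 × cos(67.8631°) = -0.0134 × 111300 × 0.376821 = -562.0 m.
Distance = √(ΔE² + ΔN²) = √((-562.0)² + 601.0²) = 822.8 m.

823 m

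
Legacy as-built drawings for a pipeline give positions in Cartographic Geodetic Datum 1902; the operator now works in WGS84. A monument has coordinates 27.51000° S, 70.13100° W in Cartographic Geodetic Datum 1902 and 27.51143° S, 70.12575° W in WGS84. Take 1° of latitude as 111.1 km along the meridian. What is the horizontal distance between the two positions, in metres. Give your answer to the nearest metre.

Δφ = -27.51143° − -27.51000° = -0.00143°; Δλ = -70.12575° − -70.13100° = +0.00525°.
ΔN = Δφ × 111100 = -158.9 m; ΔE = Δλ × 111100 × cos(-27.51000°) = +0.00525 × 111100 × 0.886930 = 517.3 m.
Distance = √(ΔE² + ΔN²) = √(517.3² + (-158.9)²) = 541.2 m.

541 m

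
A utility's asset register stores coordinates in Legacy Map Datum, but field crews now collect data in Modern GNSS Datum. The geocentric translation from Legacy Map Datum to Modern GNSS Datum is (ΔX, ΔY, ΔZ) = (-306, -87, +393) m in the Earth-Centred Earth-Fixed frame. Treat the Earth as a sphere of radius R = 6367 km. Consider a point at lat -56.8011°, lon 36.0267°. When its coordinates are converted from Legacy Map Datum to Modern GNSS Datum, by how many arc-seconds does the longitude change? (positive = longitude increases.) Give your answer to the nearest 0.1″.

sin φ = -0.836775, cos φ = 0.547547, sin λ = 0.588162, cos λ = 0.808743.
East component: ΔE = −sin λ·ΔX + cos λ·ΔY = −(0.588162)(-306) + (0.808743)(-87) = 109.62 m.
1° of latitude spans πR/180 = 111125 m; at latitude φ, 1° of longitude spans that × cos φ = 60846.2 m, so Δλ = 109.62 / 60846.2 × 3600 = 6.486″.

Δλ = 6.5″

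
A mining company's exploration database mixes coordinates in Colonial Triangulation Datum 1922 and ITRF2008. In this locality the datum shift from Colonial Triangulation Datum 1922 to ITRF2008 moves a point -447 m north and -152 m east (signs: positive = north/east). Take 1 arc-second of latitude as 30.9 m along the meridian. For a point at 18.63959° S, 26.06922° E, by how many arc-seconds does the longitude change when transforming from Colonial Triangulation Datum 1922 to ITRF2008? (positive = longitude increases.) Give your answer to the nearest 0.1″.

At latitude -18.63959°, cos φ = 0.947548.
1″ of longitude at this latitude = 30.90 × cos φ = 29.2792 m, so Δλ = -152.0 / 29.2792 = -5.191″.

Δλ = -5.2″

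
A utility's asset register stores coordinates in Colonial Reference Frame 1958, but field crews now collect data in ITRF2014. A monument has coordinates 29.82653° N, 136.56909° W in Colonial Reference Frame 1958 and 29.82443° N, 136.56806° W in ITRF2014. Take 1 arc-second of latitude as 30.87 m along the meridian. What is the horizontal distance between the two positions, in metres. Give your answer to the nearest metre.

254 m

Δφ = 29.82443° − 29.82653° = -0.00210°; Δλ = -136.56806° − -136.56909° = +0.00103°.
1° of latitude = 3600 × 30.87 = 111132 m.
ΔN = Δφ × 111132 = -233.4 m; ΔE = Δλ × 111132 × cos(29.82653°) = +0.00103 × 111132 × 0.867535 = 99.3 m.
Distance = √(ΔE² + ΔN²) = √(99.3² + (-233.4)²) = 253.6 m.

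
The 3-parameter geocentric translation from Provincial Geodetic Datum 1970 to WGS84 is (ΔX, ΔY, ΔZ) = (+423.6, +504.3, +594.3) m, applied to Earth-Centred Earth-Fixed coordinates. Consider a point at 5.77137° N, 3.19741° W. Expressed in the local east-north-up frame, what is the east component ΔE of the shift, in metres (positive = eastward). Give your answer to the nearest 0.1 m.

ΔE = 527.1 m

At φ = 5.77137°, λ = -3.19741°: sin φ = 0.100559, cos φ = 0.994931, sin λ = -0.055776, cos λ = 0.998443.
ΔE = −sin λ·ΔX + cos λ·ΔY = −(-0.055776)·(423.6) + (0.998443)·(504.3) = 527.14 m.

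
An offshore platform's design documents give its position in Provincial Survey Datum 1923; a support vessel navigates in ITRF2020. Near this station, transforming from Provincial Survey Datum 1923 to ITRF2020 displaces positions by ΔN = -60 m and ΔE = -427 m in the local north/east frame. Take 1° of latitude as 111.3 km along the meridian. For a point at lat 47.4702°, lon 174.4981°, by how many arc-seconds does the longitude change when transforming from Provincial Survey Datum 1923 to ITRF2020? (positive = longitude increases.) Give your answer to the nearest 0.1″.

At latitude 47.4702°, cos φ = 0.675974.
1° of longitude at this latitude = 111.3 × cos φ = 75.24 km, so Δλ = -427.0 / 75235.9 = -0.0056755° = -20.432″.

Δλ = -20.4″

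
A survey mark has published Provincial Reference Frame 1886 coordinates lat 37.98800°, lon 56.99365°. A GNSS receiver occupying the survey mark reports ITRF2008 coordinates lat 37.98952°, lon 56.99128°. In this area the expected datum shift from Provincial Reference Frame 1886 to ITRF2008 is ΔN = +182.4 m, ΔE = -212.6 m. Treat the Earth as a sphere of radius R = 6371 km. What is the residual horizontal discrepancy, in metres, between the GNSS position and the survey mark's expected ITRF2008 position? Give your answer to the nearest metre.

Observed coordinate differences: Δφ = +0.00152°, Δλ = -0.00237°.
Converting to metres (1° lat = 111195 m, cos φ = 0.788140): observed ΔN = 169.0 m, observed ΔE = -207.7 m.
Subtracting the expected shift leaves a residual of 169.0 − (182.4) = -13.4 m north and -207.7 − (-212.6) = 4.9 m east.
Residual distance = √((-13.4)² + 4.9²) = 14.3 m.

14 m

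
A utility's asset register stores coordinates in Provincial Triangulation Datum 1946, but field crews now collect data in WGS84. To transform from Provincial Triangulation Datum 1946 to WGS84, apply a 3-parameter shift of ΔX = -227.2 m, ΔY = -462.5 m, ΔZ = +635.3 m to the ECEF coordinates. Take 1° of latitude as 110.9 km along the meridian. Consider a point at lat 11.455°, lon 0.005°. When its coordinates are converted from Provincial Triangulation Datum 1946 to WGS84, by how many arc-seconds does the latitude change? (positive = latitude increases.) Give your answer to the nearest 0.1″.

Δφ = 21.7″

sin φ = 0.198598, cos φ = 0.980081, sin λ = 0.000087, cos λ = 1.000000.
North component: ΔN = −sin φ cos λ·ΔX − sin φ sin λ·ΔY + cos φ·ΔZ = −(0.198598)(1.000000)(-227.2) − (0.198598)(0.000087)(-462.5) + (0.980081)(635.3) = 667.77 m.
1° of latitude spans 110900 m, so Δφ = 667.77 / 110900 × 3600 = 21.677″.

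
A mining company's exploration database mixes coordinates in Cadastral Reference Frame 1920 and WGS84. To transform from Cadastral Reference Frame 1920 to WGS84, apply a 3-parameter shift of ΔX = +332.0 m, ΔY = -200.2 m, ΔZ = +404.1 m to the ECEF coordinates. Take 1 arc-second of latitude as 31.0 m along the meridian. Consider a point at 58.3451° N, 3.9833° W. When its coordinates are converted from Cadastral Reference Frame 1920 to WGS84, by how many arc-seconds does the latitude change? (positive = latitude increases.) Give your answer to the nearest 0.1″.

sin φ = 0.851224, cos φ = 0.524802, sin λ = -0.069466, cos λ = 0.997584.
North component: ΔN = −sin φ cos λ·ΔX − sin φ sin λ·ΔY + cos φ·ΔZ = −(0.851224)(0.997584)(332.0) − (0.851224)(-0.069466)(-200.2) + (0.524802)(404.1) = -81.69 m.
1° of latitude spans 3600 × 31.00 = 111600 m, so Δφ = -81.69 / 111600 × 3600 = -2.635″.

Δφ = -2.6″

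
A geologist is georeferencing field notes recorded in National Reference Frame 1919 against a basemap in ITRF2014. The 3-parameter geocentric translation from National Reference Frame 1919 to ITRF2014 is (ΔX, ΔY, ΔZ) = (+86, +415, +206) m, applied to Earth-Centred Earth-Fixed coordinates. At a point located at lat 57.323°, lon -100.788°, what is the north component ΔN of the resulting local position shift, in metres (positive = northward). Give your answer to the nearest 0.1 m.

ΔN = 467.9 m

At φ = 57.323°, λ = -100.788°: sin φ = 0.841728, cos φ = 0.539902, sin λ = -0.982326, cos λ = -0.187176.
ΔN = −sin φ cos λ·ΔX − sin φ sin λ·ΔY + cos φ·ΔZ = −(0.841728)(-0.187176)(86) − (0.841728)(-0.982326)(415) + (0.539902)(206) = 467.91 m.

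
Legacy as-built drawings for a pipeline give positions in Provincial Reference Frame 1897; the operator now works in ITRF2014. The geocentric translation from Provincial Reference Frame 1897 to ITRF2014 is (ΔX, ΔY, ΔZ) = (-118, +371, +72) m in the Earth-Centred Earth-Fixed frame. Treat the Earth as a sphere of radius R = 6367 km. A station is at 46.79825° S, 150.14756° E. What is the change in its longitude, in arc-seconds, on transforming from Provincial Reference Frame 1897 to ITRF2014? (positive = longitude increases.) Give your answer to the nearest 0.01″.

sin φ = -0.728948, cos φ = 0.684569, sin λ = 0.497768, cos λ = -0.867310.
East component: ΔE = −sin λ·ΔX + cos λ·ΔY = −(0.497768)(-118) + (-0.867310)(371) = -263.04 m.
1° of latitude spans πR/180 = 111125 m; at latitude φ, 1° of longitude spans that × cos φ = 76072.8 m, so Δλ = -263.04 / 76072.8 × 3600 = -12.448″.

Δλ = -12.45″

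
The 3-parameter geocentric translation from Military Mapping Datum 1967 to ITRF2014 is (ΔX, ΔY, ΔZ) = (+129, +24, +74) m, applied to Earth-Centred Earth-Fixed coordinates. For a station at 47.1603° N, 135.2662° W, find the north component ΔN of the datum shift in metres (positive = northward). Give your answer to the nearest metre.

ΔN = 130 m

The local north axis is (−sin φ cos λ, −sin φ sin λ, cos φ), giving ΔN = 67.196 + 12.386 + 50.316 = 129.90 m.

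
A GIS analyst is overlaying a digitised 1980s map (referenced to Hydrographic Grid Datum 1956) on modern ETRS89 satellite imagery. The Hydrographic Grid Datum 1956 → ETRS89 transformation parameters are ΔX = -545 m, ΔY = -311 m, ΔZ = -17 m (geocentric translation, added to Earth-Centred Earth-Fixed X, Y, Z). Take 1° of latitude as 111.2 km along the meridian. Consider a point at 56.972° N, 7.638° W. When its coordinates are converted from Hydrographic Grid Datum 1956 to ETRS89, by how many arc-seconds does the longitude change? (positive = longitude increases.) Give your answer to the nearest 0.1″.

Δλ = -22.6″

sin φ = 0.838404, cos φ = 0.545049, sin λ = -0.132914, cos λ = 0.991128.
East component: ΔE = −sin λ·ΔX + cos λ·ΔY = −(-0.132914)(-545) + (0.991128)(-311) = -380.68 m.
1° of latitude spans 111200 m; at latitude φ, 1° of longitude spans that × cos φ = 60609.4 m, so Δλ = -380.68 / 60609.4 × 3600 = -22.611″.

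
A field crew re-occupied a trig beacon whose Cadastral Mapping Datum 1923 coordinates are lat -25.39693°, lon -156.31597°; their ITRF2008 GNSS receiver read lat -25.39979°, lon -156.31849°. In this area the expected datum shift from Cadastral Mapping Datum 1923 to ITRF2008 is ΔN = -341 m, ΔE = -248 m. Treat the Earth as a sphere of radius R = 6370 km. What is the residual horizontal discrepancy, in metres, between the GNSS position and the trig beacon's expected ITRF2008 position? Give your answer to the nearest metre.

24 m

Observed coordinate differences: Δφ = -0.00286°, Δλ = -0.00252°.
Converting to metres (1° lat = 111177 m, cos φ = 0.903358): observed ΔN = -318.0 m, observed ΔE = -253.1 m.
Subtracting the expected shift leaves a residual of -318.0 − (-341) = 23.0 m north and -253.1 − (-248) = -5.1 m east.
Residual distance = √(23.0² + (-5.1)²) = 23.6 m.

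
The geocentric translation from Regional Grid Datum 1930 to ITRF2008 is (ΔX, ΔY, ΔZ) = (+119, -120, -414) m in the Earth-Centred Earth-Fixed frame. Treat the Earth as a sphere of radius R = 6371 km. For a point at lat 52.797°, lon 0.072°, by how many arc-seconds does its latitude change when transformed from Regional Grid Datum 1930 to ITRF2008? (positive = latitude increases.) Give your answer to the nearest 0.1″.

Δφ = -11.2″

sin φ = 0.796498, cos φ = 0.604641, sin λ = 0.001257, cos λ = 0.999999.
North component: ΔN = −sin φ cos λ·ΔX − sin φ sin λ·ΔY + cos φ·ΔZ = −(0.796498)(0.999999)(119) − (0.796498)(0.001257)(-120) + (0.604641)(-414) = -344.98 m.
1° of latitude spans πR/180 = 111195 m, so Δφ = -344.98 / 111195 × 3600 = -11.169″.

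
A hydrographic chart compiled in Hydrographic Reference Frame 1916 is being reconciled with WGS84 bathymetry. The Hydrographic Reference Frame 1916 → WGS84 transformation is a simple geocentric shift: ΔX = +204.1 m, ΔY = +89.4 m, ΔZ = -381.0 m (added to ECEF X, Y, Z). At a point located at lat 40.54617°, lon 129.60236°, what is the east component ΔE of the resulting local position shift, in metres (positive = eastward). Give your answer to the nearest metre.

ΔE = -214 m

The local east axis at (φ, λ) is (−sin λ, cos λ, 0), so ΔE = −sin(129.60236°)·204.1 + cos(129.60236°)·89.4 = -214.24 m.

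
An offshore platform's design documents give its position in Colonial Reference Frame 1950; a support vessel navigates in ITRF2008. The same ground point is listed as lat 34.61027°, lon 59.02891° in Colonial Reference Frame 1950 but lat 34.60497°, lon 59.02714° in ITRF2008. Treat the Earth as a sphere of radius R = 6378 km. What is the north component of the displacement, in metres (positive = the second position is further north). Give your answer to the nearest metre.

Δφ = 34.60497° − 34.61027° = -0.00530°; Δλ = 59.02714° − 59.02891° = -0.00177°.
1° along a meridian = πR/180 = 111317 m.
ΔN = Δφ × 111317 = -590.0 m; ΔE = Δλ × 111317 × cos(34.61027°) = -0.00177 × 111317 × 0.823035 = -162.2 m.

ΔN = -590 m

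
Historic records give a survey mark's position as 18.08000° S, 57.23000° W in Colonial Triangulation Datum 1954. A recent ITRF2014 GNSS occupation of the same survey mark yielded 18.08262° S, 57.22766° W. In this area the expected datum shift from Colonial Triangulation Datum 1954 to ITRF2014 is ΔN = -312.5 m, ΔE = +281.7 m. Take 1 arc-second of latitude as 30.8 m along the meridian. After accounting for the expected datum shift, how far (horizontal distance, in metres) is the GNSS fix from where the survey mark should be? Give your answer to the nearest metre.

41 m

Observed coordinate differences: Δφ = -0.00262°, Δλ = +0.00234°.
Converting to metres (1° lat = 110880 m, cos φ = 0.950624): observed ΔN = -290.5 m, observed ΔE = 246.6 m.
Subtracting the expected shift leaves a residual of -290.5 − (-312.5) = 22.0 m north and 246.6 − (281.7) = -35.1 m east.
Residual distance = √(22.0² + (-35.1)²) = 41.4 m.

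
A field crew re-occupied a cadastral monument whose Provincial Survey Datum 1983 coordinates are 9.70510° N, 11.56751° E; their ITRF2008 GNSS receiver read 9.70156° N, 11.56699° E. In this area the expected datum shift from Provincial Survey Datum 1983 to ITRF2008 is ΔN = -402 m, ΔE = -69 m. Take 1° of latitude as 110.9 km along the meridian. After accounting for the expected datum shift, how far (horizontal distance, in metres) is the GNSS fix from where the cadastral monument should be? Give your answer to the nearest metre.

Observed coordinate differences: Δφ = -0.00354°, Δλ = -0.00052°.
Converting to metres (1° lat = 110900 m, cos φ = 0.985688): observed ΔN = -392.6 m, observed ΔE = -56.8 m.
Subtracting the expected shift leaves a residual of -392.6 − (-402) = 9.4 m north and -56.8 − (-69) = 12.2 m east.
Residual distance = √(9.4² + 12.2²) = 15.4 m.

15 m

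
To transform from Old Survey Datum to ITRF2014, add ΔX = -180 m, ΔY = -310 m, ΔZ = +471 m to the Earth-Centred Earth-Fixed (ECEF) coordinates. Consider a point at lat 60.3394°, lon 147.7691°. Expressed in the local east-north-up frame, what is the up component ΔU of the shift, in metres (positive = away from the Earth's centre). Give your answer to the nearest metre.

The local up (radial) axis is (cos φ cos λ, cos φ sin λ, sin φ), giving ΔU = 75.349 − 81.817 + 409.286 = 402.82 m.

ΔU = 403 m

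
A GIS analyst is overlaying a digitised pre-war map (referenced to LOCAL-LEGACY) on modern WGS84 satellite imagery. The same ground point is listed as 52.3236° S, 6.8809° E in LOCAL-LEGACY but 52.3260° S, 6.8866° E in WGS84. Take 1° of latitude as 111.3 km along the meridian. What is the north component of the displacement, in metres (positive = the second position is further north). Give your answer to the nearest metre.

ΔN = -267 m

Δφ = -52.3260° − -52.3236° = -0.0024°; Δλ = 6.8866° − 6.8809° = +0.0057°.
ΔN = Δφ × 111300 = -267.1 m; ΔE = Δλ × 111300 × cos(-52.3236°) = +0.0057 × 111300 × 0.611201 = 387.8 m.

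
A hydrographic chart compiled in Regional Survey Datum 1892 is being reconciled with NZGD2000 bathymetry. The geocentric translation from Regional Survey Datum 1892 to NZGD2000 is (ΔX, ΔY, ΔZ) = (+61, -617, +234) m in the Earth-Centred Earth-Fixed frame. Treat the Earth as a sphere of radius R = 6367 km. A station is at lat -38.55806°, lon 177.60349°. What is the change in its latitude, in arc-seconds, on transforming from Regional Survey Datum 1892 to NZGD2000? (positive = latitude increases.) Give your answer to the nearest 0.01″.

Δφ = 4.18″

sin φ = -0.623307, cos φ = 0.781977, sin λ = 0.041815, cos λ = -0.999125.
North component: ΔN = −sin φ cos λ·ΔX − sin φ sin λ·ΔY + cos φ·ΔZ = −(-0.623307)(-0.999125)(61) − (-0.623307)(0.041815)(-617) + (0.781977)(234) = 128.91 m.
1° of latitude spans πR/180 = 111125 m, so Δφ = 128.91 / 111125 × 3600 = 4.176″.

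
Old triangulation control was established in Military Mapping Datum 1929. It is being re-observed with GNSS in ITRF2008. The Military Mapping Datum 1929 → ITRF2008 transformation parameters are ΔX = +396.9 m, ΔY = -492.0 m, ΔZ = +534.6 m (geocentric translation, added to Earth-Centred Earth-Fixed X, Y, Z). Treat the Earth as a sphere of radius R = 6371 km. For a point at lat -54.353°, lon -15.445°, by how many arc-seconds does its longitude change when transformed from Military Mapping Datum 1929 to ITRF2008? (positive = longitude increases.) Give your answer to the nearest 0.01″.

sin φ = -0.812623, cos φ = 0.582790, sin λ = -0.266313, cos λ = 0.963887.
East component: ΔE = −sin λ·ΔX + cos λ·ΔY = −(-0.266313)(396.9) + (0.963887)(-492.0) = -368.53 m.
1° of latitude spans πR/180 = 111195 m; at latitude φ, 1° of longitude spans that × cos φ = 64803.3 m, so Δλ = -368.53 / 64803.3 × 3600 = -20.473″.

Δλ = -20.47″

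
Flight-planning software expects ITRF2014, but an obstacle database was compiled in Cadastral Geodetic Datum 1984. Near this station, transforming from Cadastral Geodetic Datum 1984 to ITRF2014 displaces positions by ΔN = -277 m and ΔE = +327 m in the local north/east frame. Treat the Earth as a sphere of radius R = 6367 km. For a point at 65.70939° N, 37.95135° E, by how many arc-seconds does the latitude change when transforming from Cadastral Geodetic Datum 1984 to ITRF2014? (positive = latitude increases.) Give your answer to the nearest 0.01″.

On a sphere of radius R, 1 rad of latitude = R, so Δφ = ΔN / R = -277.0 / 6367000 = -4.3506e-05 rad = -8.974″.

Δφ = -8.97″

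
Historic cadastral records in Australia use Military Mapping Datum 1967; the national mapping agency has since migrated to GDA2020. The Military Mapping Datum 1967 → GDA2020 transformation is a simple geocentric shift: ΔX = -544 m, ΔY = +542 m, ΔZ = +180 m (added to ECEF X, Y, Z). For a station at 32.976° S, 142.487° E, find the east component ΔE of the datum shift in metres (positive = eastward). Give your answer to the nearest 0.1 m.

ΔE = -98.7 m

At φ = -32.976°, λ = 142.487°: sin φ = -0.544288, cos φ = 0.838899, sin λ = 0.608941, cos λ = -0.793215.
ΔE = −sin λ·ΔX + cos λ·ΔY = −(0.608941)·(-544) + (-0.793215)·(542) = -98.66 m.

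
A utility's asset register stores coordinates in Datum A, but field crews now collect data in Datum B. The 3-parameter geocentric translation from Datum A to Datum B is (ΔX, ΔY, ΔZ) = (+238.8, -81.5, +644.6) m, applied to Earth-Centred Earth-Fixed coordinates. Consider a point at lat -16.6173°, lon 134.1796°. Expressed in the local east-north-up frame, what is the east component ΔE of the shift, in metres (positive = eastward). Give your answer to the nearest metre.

At φ = -16.6173°, λ = 134.1796°: sin φ = -0.285978, cos φ = 0.958236, sin λ = 0.717159, cos λ = -0.696910.
ΔE = −sin λ·ΔX + cos λ·ΔY = −(0.717159)·(238.8) + (-0.696910)·(-81.5) = -114.46 m.

ΔE = -114 m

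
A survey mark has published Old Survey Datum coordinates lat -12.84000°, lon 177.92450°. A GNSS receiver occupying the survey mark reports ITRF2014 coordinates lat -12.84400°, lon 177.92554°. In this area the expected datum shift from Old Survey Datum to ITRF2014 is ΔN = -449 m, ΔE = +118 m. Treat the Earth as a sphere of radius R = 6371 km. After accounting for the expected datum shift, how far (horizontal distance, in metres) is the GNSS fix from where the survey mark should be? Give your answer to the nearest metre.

Observed coordinate differences: Δφ = -0.00400°, Δλ = +0.00104°.
Converting to metres (1° lat = 111195 m, cos φ = 0.974994): observed ΔN = -444.8 m, observed ΔE = 112.8 m.
Subtracting the expected shift leaves a residual of -444.8 − (-449) = 4.2 m north and 112.8 − (118) = -5.2 m east.
Residual distance = √(4.2² + (-5.2)²) = 6.7 m.

7 m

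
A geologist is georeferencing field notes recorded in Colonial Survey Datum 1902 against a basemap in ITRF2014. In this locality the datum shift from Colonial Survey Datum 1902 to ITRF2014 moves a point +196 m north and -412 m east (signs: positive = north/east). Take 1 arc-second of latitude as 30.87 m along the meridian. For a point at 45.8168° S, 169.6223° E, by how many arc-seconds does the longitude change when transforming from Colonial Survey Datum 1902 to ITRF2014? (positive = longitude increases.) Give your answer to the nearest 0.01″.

At latitude -45.8168°, cos φ = 0.696955.
1″ of longitude at this latitude = 30.87 × cos φ = 21.5150 m, so Δλ = -412.0 / 21.5150 = -19.149″.

Δλ = -19.15″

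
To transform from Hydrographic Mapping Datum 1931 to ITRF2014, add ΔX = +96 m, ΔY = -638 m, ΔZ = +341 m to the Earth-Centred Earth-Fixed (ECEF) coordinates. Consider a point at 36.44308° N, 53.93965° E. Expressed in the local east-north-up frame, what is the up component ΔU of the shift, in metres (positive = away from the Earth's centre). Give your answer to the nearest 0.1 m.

ΔU = -166.9 m

At φ = 36.44308°, λ = 53.93965°: sin φ = 0.594024, cos φ = 0.804447, sin λ = 0.808397, cos λ = 0.588637.
ΔU = cos φ cos λ·ΔX + cos φ sin λ·ΔY + sin φ·ΔZ = (0.804447)(0.588637)(96) + (0.804447)(0.808397)(-638) + (0.594024)(341) = -166.88 m.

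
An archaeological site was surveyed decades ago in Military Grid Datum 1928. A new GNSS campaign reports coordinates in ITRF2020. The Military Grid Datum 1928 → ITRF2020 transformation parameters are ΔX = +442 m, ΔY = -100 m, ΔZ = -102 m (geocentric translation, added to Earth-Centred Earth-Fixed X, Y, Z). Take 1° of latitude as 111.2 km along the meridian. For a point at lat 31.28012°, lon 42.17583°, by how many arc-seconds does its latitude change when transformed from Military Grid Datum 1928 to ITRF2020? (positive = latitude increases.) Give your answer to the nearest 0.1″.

Δφ = -7.2″

sin φ = 0.519223, cos φ = 0.854639, sin λ = 0.671408, cos λ = 0.741088.
North component: ΔN = −sin φ cos λ·ΔX − sin φ sin λ·ΔY + cos φ·ΔZ = −(0.519223)(0.741088)(442) − (0.519223)(0.671408)(-100) + (0.854639)(-102) = -222.39 m.
1° of latitude spans 111200 m, so Δφ = -222.39 / 111200 × 3600 = -7.200″.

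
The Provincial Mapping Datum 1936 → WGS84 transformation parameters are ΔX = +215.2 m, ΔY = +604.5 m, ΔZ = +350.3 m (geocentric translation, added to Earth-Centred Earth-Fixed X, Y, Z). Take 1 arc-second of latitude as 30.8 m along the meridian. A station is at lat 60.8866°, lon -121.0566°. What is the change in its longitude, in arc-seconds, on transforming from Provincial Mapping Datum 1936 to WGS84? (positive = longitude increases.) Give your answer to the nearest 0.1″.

sin φ = 0.873658, cos φ = 0.486540, sin λ = -0.856658, cos λ = -0.515885.
East component: ΔE = −sin λ·ΔX + cos λ·ΔY = −(-0.856658)(215.2) + (-0.515885)(604.5) = -127.50 m.
1° of latitude spans 3600 × 30.80 = 110880 m; at latitude φ, 1° of longitude spans that × cos φ = 53947.5 m, so Δλ = -127.50 / 53947.5 × 3600 = -8.508″.

Δλ = -8.5″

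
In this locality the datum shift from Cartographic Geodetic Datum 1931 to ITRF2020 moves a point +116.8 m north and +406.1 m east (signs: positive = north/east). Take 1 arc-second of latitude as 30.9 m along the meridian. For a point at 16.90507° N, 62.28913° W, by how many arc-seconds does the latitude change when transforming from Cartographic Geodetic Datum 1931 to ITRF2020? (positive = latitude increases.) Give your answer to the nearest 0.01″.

1″ of latitude = 30.90 m, so Δφ = 116.8 / 30.90 = 3.780″.

Δφ = 3.78″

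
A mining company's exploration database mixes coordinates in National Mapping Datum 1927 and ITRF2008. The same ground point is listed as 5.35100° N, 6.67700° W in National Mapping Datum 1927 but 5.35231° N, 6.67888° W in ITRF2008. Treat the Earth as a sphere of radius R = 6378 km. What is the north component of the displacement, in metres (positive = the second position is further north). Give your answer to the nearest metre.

ΔN = 146 m

Δφ = 5.35231° − 5.35100° = +0.00131°; Δλ = -6.67888° − -6.67700° = -0.00188°.
1° along a meridian = πR/180 = 111317 m.
ΔN = Δφ × 111317 = 145.8 m; ΔE = Δλ × 111317 × cos(5.35100°) = -0.00188 × 111317 × 0.995642 = -208.4 m.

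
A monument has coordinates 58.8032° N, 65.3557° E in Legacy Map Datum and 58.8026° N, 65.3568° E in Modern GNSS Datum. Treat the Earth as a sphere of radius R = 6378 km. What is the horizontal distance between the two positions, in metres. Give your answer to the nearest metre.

92 m

Δφ = 58.8026° − 58.8032° = -0.0006°; Δλ = 65.3568° − 65.3557° = +0.0011°.
1° along a meridian = πR/180 = 111317 m.
ΔN = Δφ × 111317 = -66.8 m; ΔE = Δλ × 111317 × cos(58.8032°) = +0.0011 × 111317 × 0.517979 = 63.4 m.
Distance = √(ΔE² + ΔN²) = √(63.4² + (-66.8)²) = 92.1 m.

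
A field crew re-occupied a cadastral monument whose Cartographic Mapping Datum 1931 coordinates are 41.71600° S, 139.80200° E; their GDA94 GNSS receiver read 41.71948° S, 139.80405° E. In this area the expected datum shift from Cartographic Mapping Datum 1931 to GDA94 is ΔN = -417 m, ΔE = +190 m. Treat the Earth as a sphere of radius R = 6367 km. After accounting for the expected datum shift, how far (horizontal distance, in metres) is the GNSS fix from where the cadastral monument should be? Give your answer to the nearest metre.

Observed coordinate differences: Δφ = -0.00348°, Δλ = +0.00205°.
Converting to metres (1° lat = 111125 m, cos φ = 0.746452): observed ΔN = -386.7 m, observed ΔE = 170.0 m.
Subtracting the expected shift leaves a residual of -386.7 − (-417) = 30.3 m north and 170.0 − (190) = -20.0 m east.
Residual distance = √(30.3² + (-20.0)²) = 36.3 m.

36 m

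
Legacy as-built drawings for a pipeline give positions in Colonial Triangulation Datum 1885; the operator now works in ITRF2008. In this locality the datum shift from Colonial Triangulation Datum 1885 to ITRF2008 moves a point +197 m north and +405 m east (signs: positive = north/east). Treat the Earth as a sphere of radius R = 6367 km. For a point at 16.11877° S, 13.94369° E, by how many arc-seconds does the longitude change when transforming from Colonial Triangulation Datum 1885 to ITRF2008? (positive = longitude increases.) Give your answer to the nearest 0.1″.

At latitude -16.11877°, cos φ = 0.960688.
One radian of longitude at latitude φ spans R cos φ, so Δλ = ΔE / (R cos φ) = 405.0 / (6367000 × 0.960688) = 6.6212e-05 rad = 13.657″.

Δλ = 13.7″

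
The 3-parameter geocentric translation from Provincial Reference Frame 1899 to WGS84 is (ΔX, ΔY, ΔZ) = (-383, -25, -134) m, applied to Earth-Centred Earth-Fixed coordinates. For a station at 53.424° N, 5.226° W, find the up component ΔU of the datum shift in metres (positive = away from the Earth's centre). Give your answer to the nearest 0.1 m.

The local up (radial) axis is (cos φ cos λ, cos φ sin λ, sin φ), giving ΔU = -227.277 + 1.357 − 107.611 = -333.53 m.

ΔU = -333.5 m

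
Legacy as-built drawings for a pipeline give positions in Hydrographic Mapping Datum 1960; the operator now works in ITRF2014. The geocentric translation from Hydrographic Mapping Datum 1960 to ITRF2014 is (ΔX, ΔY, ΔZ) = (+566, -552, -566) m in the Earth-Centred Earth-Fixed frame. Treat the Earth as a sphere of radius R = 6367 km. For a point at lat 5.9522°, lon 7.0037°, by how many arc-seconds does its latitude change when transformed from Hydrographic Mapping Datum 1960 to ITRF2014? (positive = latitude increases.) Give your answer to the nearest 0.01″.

Δφ = -19.90″

sin φ = 0.103699, cos φ = 0.994609, sin λ = 0.121933, cos λ = 0.992538.
North component: ΔN = −sin φ cos λ·ΔX − sin φ sin λ·ΔY + cos φ·ΔZ = −(0.103699)(0.992538)(566) − (0.103699)(0.121933)(-552) + (0.994609)(-566) = -614.22 m.
1° of latitude spans πR/180 = 111125 m, so Δφ = -614.22 / 111125 × 3600 = -19.898″.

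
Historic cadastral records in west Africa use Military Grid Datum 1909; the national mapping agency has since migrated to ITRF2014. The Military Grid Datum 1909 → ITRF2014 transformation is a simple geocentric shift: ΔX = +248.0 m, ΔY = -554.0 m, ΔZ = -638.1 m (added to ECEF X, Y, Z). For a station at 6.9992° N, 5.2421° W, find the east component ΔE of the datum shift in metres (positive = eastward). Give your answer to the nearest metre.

ΔE = -529 m

The local east axis at (φ, λ) is (−sin λ, cos λ, 0), so ΔE = −sin(-5.2421°)·248.0 + cos(-5.2421°)·(-554.0) = -529.02 m.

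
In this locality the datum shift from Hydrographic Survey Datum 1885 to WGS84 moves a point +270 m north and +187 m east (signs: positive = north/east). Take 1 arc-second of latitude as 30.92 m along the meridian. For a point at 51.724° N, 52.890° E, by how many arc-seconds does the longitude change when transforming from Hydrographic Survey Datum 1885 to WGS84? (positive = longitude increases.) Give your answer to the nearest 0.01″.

Δλ = 9.76″

At latitude 51.724°, cos φ = 0.619450.
1″ of longitude at this latitude = 30.92 × cos φ = 19.1534 m, so Δλ = 187.0 / 19.1534 = 9.763″.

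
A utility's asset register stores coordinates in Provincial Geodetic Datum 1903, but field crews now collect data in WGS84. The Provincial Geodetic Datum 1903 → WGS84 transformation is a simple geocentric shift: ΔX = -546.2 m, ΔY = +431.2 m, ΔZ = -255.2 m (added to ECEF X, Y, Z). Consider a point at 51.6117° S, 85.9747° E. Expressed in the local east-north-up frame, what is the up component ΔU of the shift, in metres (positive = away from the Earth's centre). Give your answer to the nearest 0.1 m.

ΔU = 443.3 m

The local up (radial) axis is (cos φ cos λ, cos φ sin λ, sin φ), giving ΔU = -23.810 + 267.109 + 200.031 = 443.33 m.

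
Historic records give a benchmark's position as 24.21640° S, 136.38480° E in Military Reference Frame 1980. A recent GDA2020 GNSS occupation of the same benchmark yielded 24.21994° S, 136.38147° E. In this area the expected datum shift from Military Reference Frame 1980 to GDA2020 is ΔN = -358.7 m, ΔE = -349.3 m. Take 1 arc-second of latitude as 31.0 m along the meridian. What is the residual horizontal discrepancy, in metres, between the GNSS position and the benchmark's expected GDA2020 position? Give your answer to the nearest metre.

38 m

Observed coordinate differences: Δφ = -0.00354°, Δλ = -0.00333°.
Converting to metres (1° lat = 111600 m, cos φ = 0.912003): observed ΔN = -395.1 m, observed ΔE = -338.9 m.
Subtracting the expected shift leaves a residual of -395.1 − (-358.7) = -36.4 m north and -338.9 − (-349.3) = 10.4 m east.
Residual distance = √((-36.4)² + 10.4²) = 37.8 m.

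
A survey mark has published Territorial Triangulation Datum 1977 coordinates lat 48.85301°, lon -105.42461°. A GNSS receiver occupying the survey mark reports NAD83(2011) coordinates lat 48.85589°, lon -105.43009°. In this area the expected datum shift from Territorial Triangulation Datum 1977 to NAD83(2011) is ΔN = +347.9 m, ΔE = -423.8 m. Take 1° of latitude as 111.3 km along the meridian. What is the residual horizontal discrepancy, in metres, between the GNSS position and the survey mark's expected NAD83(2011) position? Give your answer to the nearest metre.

Observed coordinate differences: Δφ = +0.00288°, Δλ = -0.00548°.
Converting to metres (1° lat = 111300 m, cos φ = 0.657993): observed ΔN = 320.5 m, observed ΔE = -401.3 m.
Subtracting the expected shift leaves a residual of 320.5 − (347.9) = -27.4 m north and -401.3 − (-423.8) = 22.5 m east.
Residual distance = √((-27.4)² + 22.5²) = 35.4 m.

35 m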